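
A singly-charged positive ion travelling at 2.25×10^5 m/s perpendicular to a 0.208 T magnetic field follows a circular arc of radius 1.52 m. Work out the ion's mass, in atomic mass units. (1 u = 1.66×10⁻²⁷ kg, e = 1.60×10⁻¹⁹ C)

m ≈ 135 u

qvB = mv²/r ⇒ m = qBr/v.
m = (1×1.60×10^-19)(0.208)(1.52) / (2.25×10^5) = 2.25×10^-25 kg = 135 u.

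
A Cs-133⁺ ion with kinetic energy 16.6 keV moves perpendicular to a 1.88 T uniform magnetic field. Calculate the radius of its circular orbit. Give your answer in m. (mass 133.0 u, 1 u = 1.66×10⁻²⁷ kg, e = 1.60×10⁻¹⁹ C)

r ≈ 0.114 m

Convert the energy: K = 16.6 keV = 2.66×10^-15 J.
v = √(2K/m) = √(2·2.66×10^-15/2.21×10^-25) = 1.55×10^5 m/s.
r = mv/(qB) = (2.21×10^-25)(1.55×10^5) / [(1×1.60×10^-19)(1.88)] = 0.114 m.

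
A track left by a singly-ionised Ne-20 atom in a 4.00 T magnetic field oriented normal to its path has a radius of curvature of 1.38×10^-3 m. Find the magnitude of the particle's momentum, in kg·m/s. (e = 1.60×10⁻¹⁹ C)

p ≈ 8.83×10^-22 kg·m/s

Since qvB = mv²/r, the momentum p = mv = qBr.
p = (1×1.60×10^-19)(4.00)(1.38×10^-3) = 8.83×10^-22 kg·m/s.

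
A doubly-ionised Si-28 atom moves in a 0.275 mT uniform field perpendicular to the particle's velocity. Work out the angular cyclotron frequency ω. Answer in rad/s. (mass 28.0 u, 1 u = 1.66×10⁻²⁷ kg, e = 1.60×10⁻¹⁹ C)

ω = qB/m = (2×1.60×10^-19)(2.75×10^-4) / (4.65×10^-26) = 1890 rad/s.

ω ≈ 1890 rad/s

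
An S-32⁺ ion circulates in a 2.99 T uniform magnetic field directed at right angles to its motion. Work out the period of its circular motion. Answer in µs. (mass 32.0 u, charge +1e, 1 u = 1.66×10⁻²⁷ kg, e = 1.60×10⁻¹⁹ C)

The cyclotron period is independent of speed: T = 2πm/(qB).
T = 2π(5.31×10^-26) / [(1×1.60×10^-19)(2.99)] = 6.98×10^-7 s.

T ≈ 0.698 µs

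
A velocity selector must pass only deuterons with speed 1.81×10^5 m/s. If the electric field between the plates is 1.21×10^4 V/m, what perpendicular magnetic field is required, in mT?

B ≈ 66.9 mT

qE = qvB ⇒ B = E/v = (1.21×10^4) / (1.81×10^5) = 0.0669 T.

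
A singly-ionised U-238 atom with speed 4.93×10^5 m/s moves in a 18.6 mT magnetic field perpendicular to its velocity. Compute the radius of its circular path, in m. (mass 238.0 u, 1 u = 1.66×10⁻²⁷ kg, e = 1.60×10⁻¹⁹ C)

r ≈ 65.4 m

The magnetic force provides the centripetal force: qvB = mv²/r, so r = mv/(qB).
r = (3.95×10^-25 kg)(4.93×10^5 m/s) / [(1×1.60×10^-19 C)(0.0186 T)] = 65.4 m.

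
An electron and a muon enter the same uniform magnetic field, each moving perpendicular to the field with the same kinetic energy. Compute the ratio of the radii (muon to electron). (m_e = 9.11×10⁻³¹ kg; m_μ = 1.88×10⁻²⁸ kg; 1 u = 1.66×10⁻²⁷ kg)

r = √(2mK)/(qB) ⇒ at equal K, r ∝ √m/q.
r_{muon}/r_{electron} = 14.4.

ratio ≈ 14.4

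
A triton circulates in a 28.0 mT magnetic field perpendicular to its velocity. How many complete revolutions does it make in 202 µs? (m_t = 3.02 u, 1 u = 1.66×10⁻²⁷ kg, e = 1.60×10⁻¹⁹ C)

N = 28

T = 2πm/(qB) = 2π(5.0132×10^-27) / [(1×1.60×10^-19)(0.0280)] = 7.0310×10^-6 s.
N = t/T = 2.02×10^-4 / 7.0310×10^-6 ≈ 28.73, so 28 complete revolutions.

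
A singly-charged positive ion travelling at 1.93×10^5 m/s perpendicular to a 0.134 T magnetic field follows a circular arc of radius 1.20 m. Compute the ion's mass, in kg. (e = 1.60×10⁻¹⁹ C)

qvB = mv²/r ⇒ m = qBr/v.
m = (1×1.60×10^-19)(0.134)(1.20) / (1.93×10^5) = 1.33×10^-25 kg.

m ≈ 1.33×10^-25 kg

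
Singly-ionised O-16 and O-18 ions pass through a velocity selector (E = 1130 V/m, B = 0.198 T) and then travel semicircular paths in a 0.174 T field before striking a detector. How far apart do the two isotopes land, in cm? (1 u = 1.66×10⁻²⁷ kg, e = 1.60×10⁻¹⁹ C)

Both emerge at v = E/B₁ = 5710 m/s.
r = mv/(qB₂), so r₁ = 5.445×10^-3 m and r₂ = 6.125×10^-3 m, giving Δr = 6.81×10^-4 m.
After a semicircle each ion lands a diameter 2r from the entry slit, so the separation is 2Δr = 1.36×10^-3 m.

Δd ≈ 0.136 cm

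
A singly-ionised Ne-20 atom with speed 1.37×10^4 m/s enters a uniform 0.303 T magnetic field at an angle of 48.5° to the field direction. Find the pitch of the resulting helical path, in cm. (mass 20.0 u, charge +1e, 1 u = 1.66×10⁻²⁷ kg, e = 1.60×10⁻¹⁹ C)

The velocity component along B is v∥ = v cos48.5° = 9080 m/s.
The cyclotron period T = 2πm/(qB) = 4.30×10^-6 s is set by m, q, B alone.
Pitch = v∥·T = (9080)(4.30×10^-6) = 0.0391 m.

pitch ≈ 3.91 cm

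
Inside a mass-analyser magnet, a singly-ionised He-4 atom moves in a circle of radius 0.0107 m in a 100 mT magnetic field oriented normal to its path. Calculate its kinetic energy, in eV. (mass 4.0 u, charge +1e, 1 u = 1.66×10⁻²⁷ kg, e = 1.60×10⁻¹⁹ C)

v = qBr/m = (1×1.60×10^-19)(0.100)(0.0107) / (6.64×10^-27) = 2.58×10^4 m/s.
K = ½mv² = 0.5·(6.64×10^-27)·(2.58×10^4)² = 2.21×10^-18 J = 13.8 eV.

K ≈ 13.8 eV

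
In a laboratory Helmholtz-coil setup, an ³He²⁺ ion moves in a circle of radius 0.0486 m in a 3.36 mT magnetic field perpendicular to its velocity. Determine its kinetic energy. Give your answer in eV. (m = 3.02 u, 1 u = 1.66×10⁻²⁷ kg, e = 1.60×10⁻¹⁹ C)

v = qBr/m = (2×1.60×10^-19)(3.36×10^-3)(0.0486) / (5.01×10^-27) = 1.04×10^4 m/s.
K = ½mv² = 0.5·(5.01×10^-27)·(1.04×10^4)² = 2.72×10^-19 J = 1.70 eV.

K ≈ 1.70 eV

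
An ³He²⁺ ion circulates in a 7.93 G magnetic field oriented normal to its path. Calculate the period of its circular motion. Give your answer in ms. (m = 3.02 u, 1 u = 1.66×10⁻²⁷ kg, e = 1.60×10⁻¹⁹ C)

T ≈ 0.124 ms

The cyclotron period is independent of speed: T = 2πm/(qB).
T = 2π(5.01×10^-27) / [(2×1.60×10^-19)(7.93×10^-4)] = 1.24×10^-4 s.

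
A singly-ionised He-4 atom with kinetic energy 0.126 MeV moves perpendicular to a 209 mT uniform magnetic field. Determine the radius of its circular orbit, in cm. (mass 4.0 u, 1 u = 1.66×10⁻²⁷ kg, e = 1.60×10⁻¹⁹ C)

Convert the energy: K = 0.126 MeV = 2.02×10^-14 J.
v = √(2K/m) = √(2·2.02×10^-14/6.64×10^-27) = 2.46×10^6 m/s.
r = mv/(qB) = (6.64×10^-27)(2.46×10^6) / [(1×1.60×10^-19)(0.209)] = 0.489 m.

r ≈ 48.9 cm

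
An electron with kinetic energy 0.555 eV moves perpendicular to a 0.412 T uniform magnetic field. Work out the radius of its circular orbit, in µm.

r ≈ 6.10 µm

Convert the energy: K = 0.555 eV = 8.88×10^-20 J.
v = √(2K/m) = √(2·8.88×10^-20/9.11×10^-31) = 4.42×10^5 m/s.
r = mv/(qB) = (9.11×10^-31)(4.42×10^5) / [(1×1.60×10^-19)(0.412)] = 6.10×10^-6 m.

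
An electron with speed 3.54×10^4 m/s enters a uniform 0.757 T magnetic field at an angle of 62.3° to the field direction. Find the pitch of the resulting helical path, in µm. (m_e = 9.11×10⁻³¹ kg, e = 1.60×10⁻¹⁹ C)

pitch ≈ 0.778 µm

The velocity component along B is v∥ = v cos62.3° = 1.65×10^4 m/s.
The cyclotron period T = 2πm/(qB) = 4.73×10^-11 s is set by m, q, B alone.
Pitch = v∥·T = (1.65×10^4)(4.73×10^-11) = 7.78×10^-7 m.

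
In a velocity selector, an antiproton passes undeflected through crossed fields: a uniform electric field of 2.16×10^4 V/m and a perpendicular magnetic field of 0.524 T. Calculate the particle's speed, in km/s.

For zero net force, qE = qvB, so v = E/B.
v = (2.16×10^4) / (0.524) = 4.12×10^4 m/s.

v ≈ 41.2 km/s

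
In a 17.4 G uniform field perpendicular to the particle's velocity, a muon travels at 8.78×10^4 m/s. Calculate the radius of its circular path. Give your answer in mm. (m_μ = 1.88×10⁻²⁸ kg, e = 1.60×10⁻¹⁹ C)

The magnetic force provides the centripetal force: qvB = mv²/r, so r = mv/(qB).
r = (1.88×10^-28 kg)(8.78×10^4 m/s) / [(1×1.60×10^-19 C)(1.74×10^-3 T)] = 0.0593 m.

r ≈ 59.3 mm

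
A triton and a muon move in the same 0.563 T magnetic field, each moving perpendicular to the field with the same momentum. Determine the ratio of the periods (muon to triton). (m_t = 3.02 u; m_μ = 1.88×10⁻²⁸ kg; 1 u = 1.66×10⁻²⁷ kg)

T = 2πm/(qB) is independent of speed, so T₂/T₁ = (m₂/q₂)/(m₁/q₁).
T_{muon}/T_{triton} = (1.88×10^-28/1e) / (5.01×10^-27/1e) = 0.0375.

ratio ≈ 0.0375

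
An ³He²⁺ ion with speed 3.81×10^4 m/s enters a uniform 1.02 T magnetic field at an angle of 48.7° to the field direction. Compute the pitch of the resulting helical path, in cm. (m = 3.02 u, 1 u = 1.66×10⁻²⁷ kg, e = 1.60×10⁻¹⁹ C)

The velocity component along B is v∥ = v cos48.7° = 2.51×10^4 m/s.
The cyclotron period T = 2πm/(qB) = 9.65×10^-8 s is set by m, q, B alone.
Pitch = v∥·T = (2.51×10^4)(9.65×10^-8) = 2.43×10^-3 m.

pitch ≈ 0.243 cm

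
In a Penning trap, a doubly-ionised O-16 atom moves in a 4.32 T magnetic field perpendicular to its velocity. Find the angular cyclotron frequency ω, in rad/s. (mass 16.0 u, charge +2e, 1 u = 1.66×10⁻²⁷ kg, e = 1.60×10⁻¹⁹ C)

ω = qB/m = (2×1.60×10^-19)(4.32) / (2.66×10^-26) = 5.20×10^7 rad/s.

ω ≈ 5.20×10^7 rad/s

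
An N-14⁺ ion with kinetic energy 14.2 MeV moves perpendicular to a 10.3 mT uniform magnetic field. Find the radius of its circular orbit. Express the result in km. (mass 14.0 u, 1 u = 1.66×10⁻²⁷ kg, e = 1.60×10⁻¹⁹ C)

r ≈ 0.197 km

Convert the energy: K = 14.2 MeV = 2.27×10^-12 J.
v = √(2K/m) = √(2·2.27×10^-12/2.32×10^-26) = 1.40×10^7 m/s.
r = mv/(qB) = (2.32×10^-26)(1.40×10^7) / [(1×1.60×10^-19)(0.0103)] = 197 m.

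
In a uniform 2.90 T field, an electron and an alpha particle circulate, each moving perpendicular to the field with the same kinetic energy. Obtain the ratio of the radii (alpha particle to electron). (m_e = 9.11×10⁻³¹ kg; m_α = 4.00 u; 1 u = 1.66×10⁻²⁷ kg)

r = √(2mK)/(qB) ⇒ at equal K, r ∝ √m/q.
r_{alpha particle}/r_{electron} = 42.7.

ratio ≈ 42.7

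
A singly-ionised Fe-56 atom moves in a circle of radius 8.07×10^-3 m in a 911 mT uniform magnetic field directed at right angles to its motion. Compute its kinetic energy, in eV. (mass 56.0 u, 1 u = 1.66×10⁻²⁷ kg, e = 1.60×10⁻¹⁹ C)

K ≈ 46.5 eV

v = qBr/m = (1×1.60×10^-19)(0.911)(8.07×10^-3) / (9.30×10^-26) = 1.27×10^4 m/s.
K = ½mv² = 0.5·(9.30×10^-26)·(1.27×10^4)² = 7.44×10^-18 J = 46.5 eV.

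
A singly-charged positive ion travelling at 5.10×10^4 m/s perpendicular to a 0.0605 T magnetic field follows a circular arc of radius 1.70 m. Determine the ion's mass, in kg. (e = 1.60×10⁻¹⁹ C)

m ≈ 3.23×10^-25 kg

qvB = mv²/r ⇒ m = qBr/v.
m = (1×1.60×10^-19)(0.0605)(1.70) / (5.10×10^4) = 3.23×10^-25 kg.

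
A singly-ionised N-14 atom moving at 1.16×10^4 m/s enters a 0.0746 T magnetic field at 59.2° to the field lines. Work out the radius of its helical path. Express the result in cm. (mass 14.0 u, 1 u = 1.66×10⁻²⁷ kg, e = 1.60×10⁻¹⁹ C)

r ≈ 1.94 cm

Only the perpendicular component v⊥ = v sin59.2° = 9960 m/s is bent by the field.
r = m v⊥ /(qB) = (2.32×10^-26)(9960) / [(1×1.60×10^-19)(0.0746)] = 0.0194 m.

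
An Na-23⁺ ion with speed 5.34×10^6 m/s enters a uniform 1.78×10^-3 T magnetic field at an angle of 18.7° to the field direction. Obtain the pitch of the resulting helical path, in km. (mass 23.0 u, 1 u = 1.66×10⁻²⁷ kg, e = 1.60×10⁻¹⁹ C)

pitch ≈ 4.26 km

The velocity component along B is v∥ = v cos18.7° = 5.06×10^6 m/s.
The cyclotron period T = 2πm/(qB) = 8.42×10^-4 s is set by m, q, B alone.
Pitch = v∥·T = (5.06×10^6)(8.42×10^-4) = 4260 m.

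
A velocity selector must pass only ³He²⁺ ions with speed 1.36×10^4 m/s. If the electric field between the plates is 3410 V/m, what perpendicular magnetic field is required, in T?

B ≈ 0.251 T

qE = qvB ⇒ B = E/v = (3410) / (1.36×10^4) = 0.251 T.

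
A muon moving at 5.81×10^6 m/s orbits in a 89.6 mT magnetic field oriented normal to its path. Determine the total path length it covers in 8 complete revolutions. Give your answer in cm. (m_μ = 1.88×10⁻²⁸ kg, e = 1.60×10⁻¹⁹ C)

r = mv/(qB) = 0.0762 m, so one revolution covers 2πr = 0.479 m.
In 8 revolutions: L = 8·2πr = 3.83 m.

L ≈ 383 cm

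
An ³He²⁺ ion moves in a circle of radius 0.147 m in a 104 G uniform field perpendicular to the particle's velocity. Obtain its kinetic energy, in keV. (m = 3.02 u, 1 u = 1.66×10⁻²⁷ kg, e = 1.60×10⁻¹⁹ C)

K ≈ 0.149 keV

v = qBr/m = (2×1.60×10^-19)(0.0104)(0.147) / (5.01×10^-27) = 9.76×10^4 m/s.
K = ½mv² = 0.5·(5.01×10^-27)·(9.76×10^4)² = 2.39×10^-17 J = 0.149 keV.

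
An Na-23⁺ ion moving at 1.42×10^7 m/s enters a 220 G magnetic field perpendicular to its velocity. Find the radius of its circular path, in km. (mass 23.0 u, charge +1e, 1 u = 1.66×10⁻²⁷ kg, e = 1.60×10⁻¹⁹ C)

The magnetic force provides the centripetal force: qvB = mv²/r, so r = mv/(qB).
r = (3.82×10^-26 kg)(1.42×10^7 m/s) / [(1×1.60×10^-19 C)(0.0220 T)] = 154 m.

r ≈ 0.154 km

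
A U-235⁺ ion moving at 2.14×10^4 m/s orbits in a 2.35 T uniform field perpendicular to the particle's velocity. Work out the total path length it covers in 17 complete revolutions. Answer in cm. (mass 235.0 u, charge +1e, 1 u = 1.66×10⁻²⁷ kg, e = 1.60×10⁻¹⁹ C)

r = mv/(qB) = 0.0222 m, so one revolution covers 2πr = 0.140 m.
In 17 revolutions: L = 17·2πr = 2.37 m.

L ≈ 237 cm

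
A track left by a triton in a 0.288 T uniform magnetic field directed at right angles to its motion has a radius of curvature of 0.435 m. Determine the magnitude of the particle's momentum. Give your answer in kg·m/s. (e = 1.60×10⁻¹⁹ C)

p ≈ 2.00×10^-20 kg·m/s

Since qvB = mv²/r, the momentum p = mv = qBr.
p = (1×1.60×10^-19)(0.288)(0.435) = 2.00×10^-20 kg·m/s.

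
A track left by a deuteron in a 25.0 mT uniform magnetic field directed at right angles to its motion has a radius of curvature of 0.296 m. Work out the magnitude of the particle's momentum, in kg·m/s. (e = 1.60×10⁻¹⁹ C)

p ≈ 1.18×10^-21 kg·m/s

Since qvB = mv²/r, the momentum p = mv = qBr.
p = (1×1.60×10^-19)(0.0250)(0.296) = 1.18×10^-21 kg·m/s.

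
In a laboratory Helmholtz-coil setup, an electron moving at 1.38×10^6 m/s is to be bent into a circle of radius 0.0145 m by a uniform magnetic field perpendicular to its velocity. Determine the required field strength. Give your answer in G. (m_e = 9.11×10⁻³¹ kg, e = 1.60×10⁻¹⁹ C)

qvB = mv²/r gives B = mv/(qr).
B = (9.11×10^-31)(1.38×10^6) / [(1×1.60×10^-19)(0.0145)] = 5.42×10^-4 T.

B ≈ 5.42 G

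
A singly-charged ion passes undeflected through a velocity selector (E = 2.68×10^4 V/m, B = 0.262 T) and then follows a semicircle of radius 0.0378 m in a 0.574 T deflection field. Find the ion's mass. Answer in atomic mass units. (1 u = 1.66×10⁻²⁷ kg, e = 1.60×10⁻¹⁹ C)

v = E/B₁ = 1.02×10^5 m/s.
From r = mv/(qB₂), m = qB₂r/v = (1×1.60×10^-19)(0.574)(0.0378) / (1.02×10^5) = 3.39×10^-26 kg.
In atomic mass units: m = 3.39×10^-26 / 1.66×10^-27 = 20.4 u.

m ≈ 20.4 u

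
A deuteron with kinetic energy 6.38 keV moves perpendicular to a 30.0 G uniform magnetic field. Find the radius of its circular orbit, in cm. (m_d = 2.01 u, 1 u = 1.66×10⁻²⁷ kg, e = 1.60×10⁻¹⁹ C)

Convert the energy: K = 6.38 keV = 1.02×10^-15 J.
v = √(2K/m) = √(2·1.02×10^-15/3.34×10^-27) = 7.82×10^5 m/s.
r = mv/(qB) = (3.34×10^-27)(7.82×10^5) / [(1×1.60×10^-19)(3.00×10^-3)] = 5.44 m.

r ≈ 544 cm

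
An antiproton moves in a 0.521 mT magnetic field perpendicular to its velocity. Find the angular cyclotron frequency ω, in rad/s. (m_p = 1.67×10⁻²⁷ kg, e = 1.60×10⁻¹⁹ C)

ω = qB/m = (1×1.60×10^-19)(5.21×10^-4) / (1.67×10^-27) = 4.99×10^4 rad/s.

ω ≈ 4.99×10^4 rad/s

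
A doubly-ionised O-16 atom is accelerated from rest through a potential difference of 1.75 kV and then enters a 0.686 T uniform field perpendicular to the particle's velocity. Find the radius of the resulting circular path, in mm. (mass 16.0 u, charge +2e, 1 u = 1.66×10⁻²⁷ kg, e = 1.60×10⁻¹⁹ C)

The kinetic energy gained is K = qV = (2×1.60×10^-19)(1750) = 5.60×10^-16 J.
v = √(2K/m) = 2.05×10^5 m/s.
r = mv/(qB) = (2.66×10^-26)(2.05×10^5) / [(2×1.60×10^-19)(0.686)] = 0.0248 m.

r ≈ 24.8 mm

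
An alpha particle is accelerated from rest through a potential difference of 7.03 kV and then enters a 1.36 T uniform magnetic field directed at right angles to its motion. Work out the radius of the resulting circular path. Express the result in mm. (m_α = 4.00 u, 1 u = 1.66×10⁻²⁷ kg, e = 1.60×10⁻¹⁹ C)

r ≈ 12.6 mm

The kinetic energy gained is K = qV = (2×1.60×10^-19)(7030) = 2.25×10^-15 J.
v = √(2K/m) = 8.23×10^5 m/s.
r = mv/(qB) = (6.64×10^-27)(8.23×10^5) / [(2×1.60×10^-19)(1.36)] = 0.0126 m.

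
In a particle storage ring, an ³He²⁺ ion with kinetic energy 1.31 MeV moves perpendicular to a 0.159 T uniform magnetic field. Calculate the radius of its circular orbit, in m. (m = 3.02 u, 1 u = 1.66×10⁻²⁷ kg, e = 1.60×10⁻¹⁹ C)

r ≈ 0.901 m

Convert the energy: K = 1.31 MeV = 2.10×10^-13 J.
v = √(2K/m) = √(2·2.10×10^-13/5.01×10^-27) = 9.14×10^6 m/s.
r = mv/(qB) = (5.01×10^-27)(9.14×10^6) / [(2×1.60×10^-19)(0.159)] = 0.901 m.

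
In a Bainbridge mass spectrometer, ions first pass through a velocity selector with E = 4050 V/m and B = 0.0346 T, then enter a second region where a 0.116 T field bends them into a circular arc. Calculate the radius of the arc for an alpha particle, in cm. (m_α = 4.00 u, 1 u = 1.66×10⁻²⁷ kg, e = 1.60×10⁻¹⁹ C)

r ≈ 2.09 cm

The selector passes v = E/B = 4050/0.0346 = 1.17×10^5 m/s.
In the deflection region, r = mv/(qB₂) = (6.64×10^-27)(1.17×10^5) / [(2×1.60×10^-19)(0.116)] = 0.0209 m.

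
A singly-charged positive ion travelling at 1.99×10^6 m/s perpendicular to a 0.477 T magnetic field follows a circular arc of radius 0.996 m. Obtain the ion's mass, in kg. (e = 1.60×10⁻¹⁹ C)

qvB = mv²/r ⇒ m = qBr/v.
m = (1×1.60×10^-19)(0.477)(0.996) / (1.99×10^6) = 3.82×10^-26 kg.

m ≈ 3.82×10^-26 kg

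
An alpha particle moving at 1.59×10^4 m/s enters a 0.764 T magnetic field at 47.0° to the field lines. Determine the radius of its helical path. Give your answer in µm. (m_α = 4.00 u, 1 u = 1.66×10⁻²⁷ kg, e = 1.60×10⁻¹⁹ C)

Only the perpendicular component v⊥ = v sin47.0° = 1.16×10^4 m/s is bent by the field.
r = m v⊥ /(qB) = (6.64×10^-27)(1.16×10^4) / [(2×1.60×10^-19)(0.764)] = 3.16×10^-4 m.

r ≈ 316 µm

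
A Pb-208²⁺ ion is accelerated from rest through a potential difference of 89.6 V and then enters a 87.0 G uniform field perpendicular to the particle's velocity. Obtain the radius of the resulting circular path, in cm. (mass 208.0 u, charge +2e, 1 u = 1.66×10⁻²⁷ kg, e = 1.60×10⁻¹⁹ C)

The kinetic energy gained is K = qV = (2×1.60×10^-19)(89.6) = 2.87×10^-17 J.
v = √(2K/m) = 1.29×10^4 m/s.
r = mv/(qB) = (3.45×10^-25)(1.29×10^4) / [(2×1.60×10^-19)(8.70×10^-3)] = 1.60 m.

r ≈ 160 cm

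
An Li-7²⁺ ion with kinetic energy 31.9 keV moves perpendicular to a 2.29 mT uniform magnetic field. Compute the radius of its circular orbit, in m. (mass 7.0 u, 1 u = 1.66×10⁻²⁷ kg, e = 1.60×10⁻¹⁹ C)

Convert the energy: K = 31.9 keV = 5.10×10^-15 J.
v = √(2K/m) = √(2·5.10×10^-15/1.16×10^-26) = 9.37×10^5 m/s.
r = mv/(qB) = (1.16×10^-26)(9.37×10^5) / [(2×1.60×10^-19)(2.29×10^-3)] = 14.9 m.

r ≈ 14.9 m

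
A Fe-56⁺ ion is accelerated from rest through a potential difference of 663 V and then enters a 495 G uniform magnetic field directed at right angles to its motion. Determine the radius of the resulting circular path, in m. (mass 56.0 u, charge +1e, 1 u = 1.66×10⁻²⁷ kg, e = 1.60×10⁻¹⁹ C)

r ≈ 0.561 m

The kinetic energy gained is K = qV = (1×1.60×10^-19)(663) = 1.06×10^-16 J.
v = √(2K/m) = 4.78×10^4 m/s.
r = mv/(qB) = (9.30×10^-26)(4.78×10^4) / [(1×1.60×10^-19)(0.0495)] = 0.561 m.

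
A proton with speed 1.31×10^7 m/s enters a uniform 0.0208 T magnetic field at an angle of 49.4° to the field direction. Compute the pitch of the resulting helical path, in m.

pitch ≈ 26.9 m

The velocity component along B is v∥ = v cos49.4° = 8.53×10^6 m/s.
The cyclotron period T = 2πm/(qB) = 3.15×10^-6 s is set by m, q, B alone.
Pitch = v∥·T = (8.53×10^6)(3.15×10^-6) = 26.9 m.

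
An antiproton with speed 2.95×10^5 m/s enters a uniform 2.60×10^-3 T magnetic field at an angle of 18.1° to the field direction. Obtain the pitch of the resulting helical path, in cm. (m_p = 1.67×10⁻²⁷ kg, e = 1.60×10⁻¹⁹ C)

pitch ≈ 707 cm

The velocity component along B is v∥ = v cos18.1° = 2.80×10^5 m/s.
The cyclotron period T = 2πm/(qB) = 2.52×10^-5 s is set by m, q, B alone.
Pitch = v∥·T = (2.80×10^5)(2.52×10^-5) = 7.07 m.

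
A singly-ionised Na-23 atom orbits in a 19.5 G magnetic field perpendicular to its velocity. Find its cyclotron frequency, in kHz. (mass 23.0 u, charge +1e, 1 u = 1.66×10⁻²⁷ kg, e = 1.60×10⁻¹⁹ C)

f = qB/(2πm) = (1×1.60×10^-19)(1.95×10^-3) / [2π(3.82×10^-26)] = 1300 Hz.

f ≈ 1.30 kHz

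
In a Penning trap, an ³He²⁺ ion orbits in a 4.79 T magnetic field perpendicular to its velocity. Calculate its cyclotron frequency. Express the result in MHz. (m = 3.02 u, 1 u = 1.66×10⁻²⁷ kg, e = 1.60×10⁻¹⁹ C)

f ≈ 48.7 MHz

f = qB/(2πm) = (2×1.60×10^-19)(4.79) / [2π(5.01×10^-27)] = 4.87×10^7 Hz.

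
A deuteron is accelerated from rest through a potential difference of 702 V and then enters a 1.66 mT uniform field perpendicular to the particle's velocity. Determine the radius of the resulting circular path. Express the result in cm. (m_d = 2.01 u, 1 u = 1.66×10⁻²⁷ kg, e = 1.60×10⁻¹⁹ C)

r ≈ 326 cm

The kinetic energy gained is K = qV = (1×1.60×10^-19)(702) = 1.12×10^-16 J.
v = √(2K/m) = 2.59×10^5 m/s.
r = mv/(qB) = (3.34×10^-27)(2.59×10^5) / [(1×1.60×10^-19)(1.66×10^-3)] = 3.26 m.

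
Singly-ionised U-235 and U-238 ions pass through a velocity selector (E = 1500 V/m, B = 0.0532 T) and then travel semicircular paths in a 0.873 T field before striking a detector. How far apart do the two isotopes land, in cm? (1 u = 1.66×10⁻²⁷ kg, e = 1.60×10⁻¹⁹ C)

Δd ≈ 0.201 cm

Both emerge at v = E/B₁ = 2.82×10^4 m/s.
r = mv/(qB₂), so r₁ = 0.07874 m and r₂ = 0.07975 m, giving Δr = 1.01×10^-3 m.
After a semicircle each ion lands a diameter 2r from the entry slit, so the separation is 2Δr = 2.01×10^-3 m.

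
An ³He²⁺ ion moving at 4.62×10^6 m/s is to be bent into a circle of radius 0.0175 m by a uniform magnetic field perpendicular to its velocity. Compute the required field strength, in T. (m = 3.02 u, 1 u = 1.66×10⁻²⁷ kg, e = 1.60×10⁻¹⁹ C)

qvB = mv²/r gives B = mv/(qr).
B = (5.01×10^-27)(4.62×10^6) / [(2×1.60×10^-19)(0.0175)] = 4.14 T.

B ≈ 4.14 T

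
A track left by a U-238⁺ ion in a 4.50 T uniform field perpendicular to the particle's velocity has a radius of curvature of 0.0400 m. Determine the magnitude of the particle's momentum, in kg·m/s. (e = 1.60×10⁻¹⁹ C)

Since qvB = mv²/r, the momentum p = mv = qBr.
p = (1×1.60×10^-19)(4.50)(0.0400) = 2.88×10^-20 kg·m/s.

p ≈ 2.88×10^-20 kg·m/s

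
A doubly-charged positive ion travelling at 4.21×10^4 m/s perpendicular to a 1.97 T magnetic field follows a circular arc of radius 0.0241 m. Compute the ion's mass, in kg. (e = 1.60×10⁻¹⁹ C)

m ≈ 3.61×10^-25 kg

qvB = mv²/r ⇒ m = qBr/v.
m = (2×1.60×10^-19)(1.97)(0.0241) / (4.21×10^4) = 3.61×10^-25 kg.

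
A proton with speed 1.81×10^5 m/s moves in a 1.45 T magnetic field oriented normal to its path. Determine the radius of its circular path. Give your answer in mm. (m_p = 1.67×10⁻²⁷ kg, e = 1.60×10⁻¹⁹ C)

The magnetic force provides the centripetal force: qvB = mv²/r, so r = mv/(qB).
r = (1.67×10^-27 kg)(1.81×10^5 m/s) / [(1×1.60×10^-19 C)(1.45 T)] = 1.30×10^-3 m.

r ≈ 1.30 mm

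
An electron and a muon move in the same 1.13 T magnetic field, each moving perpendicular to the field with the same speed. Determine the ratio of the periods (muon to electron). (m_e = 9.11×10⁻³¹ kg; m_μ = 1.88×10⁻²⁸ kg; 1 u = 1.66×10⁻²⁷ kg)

T = 2πm/(qB) is independent of speed, so T₂/T₁ = (m₂/q₂)/(m₁/q₁).
T_{muon}/T_{electron} = (1.88×10^-28/1e) / (9.11×10^-31/1e) = 206.

ratio ≈ 206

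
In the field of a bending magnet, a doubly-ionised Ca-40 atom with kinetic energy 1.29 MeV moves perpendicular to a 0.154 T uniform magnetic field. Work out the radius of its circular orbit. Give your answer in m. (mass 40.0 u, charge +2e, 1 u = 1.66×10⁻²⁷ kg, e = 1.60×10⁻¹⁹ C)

Convert the energy: K = 1.29 MeV = 2.06×10^-13 J.
v = √(2K/m) = √(2·2.06×10^-13/6.64×10^-26) = 2.49×10^6 m/s.
r = mv/(qB) = (6.64×10^-26)(2.49×10^6) / [(2×1.60×10^-19)(0.154)] = 3.36 m.

r ≈ 3.36 m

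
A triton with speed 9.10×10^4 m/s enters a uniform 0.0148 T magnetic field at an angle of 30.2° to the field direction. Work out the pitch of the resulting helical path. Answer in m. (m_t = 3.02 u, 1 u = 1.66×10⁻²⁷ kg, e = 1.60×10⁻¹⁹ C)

pitch ≈ 1.05 m

The velocity component along B is v∥ = v cos30.2° = 7.86×10^4 m/s.
The cyclotron period T = 2πm/(qB) = 1.33×10^-5 s is set by m, q, B alone.
Pitch = v∥·T = (7.86×10^4)(1.33×10^-5) = 1.05 m.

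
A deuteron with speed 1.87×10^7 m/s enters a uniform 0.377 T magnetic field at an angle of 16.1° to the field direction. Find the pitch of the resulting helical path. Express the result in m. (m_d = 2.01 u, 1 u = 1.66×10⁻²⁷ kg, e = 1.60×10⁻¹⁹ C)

pitch ≈ 6.24 m

The velocity component along B is v∥ = v cos16.1° = 1.80×10^7 m/s.
The cyclotron period T = 2πm/(qB) = 3.48×10^-7 s is set by m, q, B alone.
Pitch = v∥·T = (1.80×10^7)(3.48×10^-7) = 6.24 m.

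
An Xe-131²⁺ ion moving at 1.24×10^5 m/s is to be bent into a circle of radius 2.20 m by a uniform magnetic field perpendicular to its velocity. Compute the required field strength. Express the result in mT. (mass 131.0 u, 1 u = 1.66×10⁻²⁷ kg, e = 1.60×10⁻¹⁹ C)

qvB = mv²/r gives B = mv/(qr).
B = (2.17×10^-25)(1.24×10^5) / [(2×1.60×10^-19)(2.20)] = 0.0383 T.

B ≈ 38.3 mT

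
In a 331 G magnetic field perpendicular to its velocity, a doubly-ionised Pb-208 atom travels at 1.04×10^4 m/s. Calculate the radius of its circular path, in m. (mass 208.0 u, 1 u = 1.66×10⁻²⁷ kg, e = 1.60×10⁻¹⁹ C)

r ≈ 0.339 m

The magnetic force provides the centripetal force: qvB = mv²/r, so r = mv/(qB).
r = (3.45×10^-25 kg)(1.04×10^4 m/s) / [(2×1.60×10^-19 C)(0.0331 T)] = 0.339 m.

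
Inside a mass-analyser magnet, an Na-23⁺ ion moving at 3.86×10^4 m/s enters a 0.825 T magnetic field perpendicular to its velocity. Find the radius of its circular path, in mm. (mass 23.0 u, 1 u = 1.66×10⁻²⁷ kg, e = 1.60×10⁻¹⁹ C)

The magnetic force provides the centripetal force: qvB = mv²/r, so r = mv/(qB).
r = (3.82×10^-26 kg)(3.86×10^4 m/s) / [(1×1.60×10^-19 C)(0.825 T)] = 0.0112 m.

r ≈ 11.2 mm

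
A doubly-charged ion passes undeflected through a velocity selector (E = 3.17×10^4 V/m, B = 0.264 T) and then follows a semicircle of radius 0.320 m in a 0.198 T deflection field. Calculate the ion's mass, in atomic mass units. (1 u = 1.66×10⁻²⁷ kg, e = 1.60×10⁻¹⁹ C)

v = E/B₁ = 1.20×10^5 m/s.
From r = mv/(qB₂), m = qB₂r/v = (2×1.60×10^-19)(0.198)(0.320) / (1.20×10^5) = 1.69×10^-25 kg.
In atomic mass units: m = 1.69×10^-25 / 1.66×10^-27 = 102 u.

m ≈ 102 u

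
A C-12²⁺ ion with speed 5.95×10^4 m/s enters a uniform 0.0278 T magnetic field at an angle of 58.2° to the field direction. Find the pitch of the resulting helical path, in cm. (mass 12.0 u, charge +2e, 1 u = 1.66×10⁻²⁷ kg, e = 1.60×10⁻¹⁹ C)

The velocity component along B is v∥ = v cos58.2° = 3.14×10^4 m/s.
The cyclotron period T = 2πm/(qB) = 1.41×10^-5 s is set by m, q, B alone.
Pitch = v∥·T = (3.14×10^4)(1.41×10^-5) = 0.441 m.

pitch ≈ 44.1 cm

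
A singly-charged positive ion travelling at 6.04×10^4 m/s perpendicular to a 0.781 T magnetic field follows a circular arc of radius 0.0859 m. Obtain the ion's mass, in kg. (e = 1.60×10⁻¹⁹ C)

qvB = mv²/r ⇒ m = qBr/v.
m = (1×1.60×10^-19)(0.781)(0.0859) / (6.04×10^4) = 1.78×10^-25 kg.

m ≈ 1.78×10^-25 kg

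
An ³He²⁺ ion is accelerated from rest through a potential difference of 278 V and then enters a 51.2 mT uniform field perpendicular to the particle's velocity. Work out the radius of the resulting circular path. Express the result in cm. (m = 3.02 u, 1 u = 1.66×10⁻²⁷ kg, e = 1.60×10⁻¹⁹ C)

The kinetic energy gained is K = qV = (2×1.60×10^-19)(278) = 8.90×10^-17 J.
v = √(2K/m) = 1.88×10^5 m/s.
r = mv/(qB) = (5.01×10^-27)(1.88×10^5) / [(2×1.60×10^-19)(0.0512)] = 0.0576 m.

r ≈ 5.76 cm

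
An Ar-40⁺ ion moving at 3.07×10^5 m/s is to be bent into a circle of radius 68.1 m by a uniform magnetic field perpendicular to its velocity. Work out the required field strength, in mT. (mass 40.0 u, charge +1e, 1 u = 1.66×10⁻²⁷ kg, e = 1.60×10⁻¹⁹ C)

qvB = mv²/r gives B = mv/(qr).
B = (6.64×10^-26)(3.07×10^5) / [(1×1.60×10^-19)(68.1)] = 1.87×10^-3 T.

B ≈ 1.87 mT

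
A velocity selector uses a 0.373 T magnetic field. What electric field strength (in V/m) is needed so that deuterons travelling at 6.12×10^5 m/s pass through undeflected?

E ≈ 2.28×10^5 V/m

qE = qvB ⇒ E = vB = (6.12×10^5)(0.373) = 2.28×10^5 V/m.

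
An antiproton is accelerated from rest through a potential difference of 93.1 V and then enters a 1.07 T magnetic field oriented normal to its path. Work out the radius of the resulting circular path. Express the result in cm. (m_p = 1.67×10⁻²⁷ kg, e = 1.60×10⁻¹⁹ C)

r ≈ 0.130 cm

The kinetic energy gained is K = qV = (1×1.60×10^-19)(93.1) = 1.49×10^-17 J.
v = √(2K/m) = 1.34×10^5 m/s.
r = mv/(qB) = (1.67×10^-27)(1.34×10^5) / [(1×1.60×10^-19)(1.07)] = 1.30×10^-3 m.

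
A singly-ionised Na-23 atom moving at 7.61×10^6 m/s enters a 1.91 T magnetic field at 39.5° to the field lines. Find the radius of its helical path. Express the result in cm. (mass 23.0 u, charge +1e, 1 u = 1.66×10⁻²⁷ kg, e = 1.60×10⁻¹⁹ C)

r ≈ 60.5 cm

Only the perpendicular component v⊥ = v sin39.5° = 4.84×10^6 m/s is bent by the field.
r = m v⊥ /(qB) = (3.82×10^-26)(4.84×10^6) / [(1×1.60×10^-19)(1.91)] = 0.605 m.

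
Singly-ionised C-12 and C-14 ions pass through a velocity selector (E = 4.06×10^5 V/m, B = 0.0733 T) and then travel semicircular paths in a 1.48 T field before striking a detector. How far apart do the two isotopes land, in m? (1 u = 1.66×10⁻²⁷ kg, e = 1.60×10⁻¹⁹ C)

Both emerge at v = E/B₁ = 5.54×10^6 m/s.
r = mv/(qB₂), so r₁ = 0.4659 m and r₂ = 0.5436 m, giving Δr = 0.0777 m.
After a semicircle each ion lands a diameter 2r from the entry slit, so the separation is 2Δr = 0.155 m.

Δd ≈ 0.155 m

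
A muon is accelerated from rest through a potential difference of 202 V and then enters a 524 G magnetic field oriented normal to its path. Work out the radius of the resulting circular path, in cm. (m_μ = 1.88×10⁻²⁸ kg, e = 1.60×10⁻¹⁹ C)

The kinetic energy gained is K = qV = (1×1.60×10^-19)(202) = 3.23×10^-17 J.
v = √(2K/m) = 5.86×10^5 m/s.
r = mv/(qB) = (1.88×10^-28)(5.86×10^5) / [(1×1.60×10^-19)(0.0524)] = 0.0131 m.

r ≈ 1.31 cm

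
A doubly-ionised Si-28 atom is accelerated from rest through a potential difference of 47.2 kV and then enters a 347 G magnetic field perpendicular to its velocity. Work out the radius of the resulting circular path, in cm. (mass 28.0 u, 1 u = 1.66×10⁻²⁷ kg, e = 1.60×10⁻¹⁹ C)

r ≈ 337 cm

The kinetic energy gained is K = qV = (2×1.60×10^-19)(4.72×10^4) = 1.51×10^-14 J.
v = √(2K/m) = 8.06×10^5 m/s.
r = mv/(qB) = (4.65×10^-26)(8.06×10^5) / [(2×1.60×10^-19)(0.0347)] = 3.37 m.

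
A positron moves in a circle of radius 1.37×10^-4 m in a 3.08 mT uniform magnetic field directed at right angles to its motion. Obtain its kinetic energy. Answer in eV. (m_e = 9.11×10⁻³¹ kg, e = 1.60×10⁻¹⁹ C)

K ≈ 0.0156 eV

v = qBr/m = (1×1.60×10^-19)(3.08×10^-3)(1.37×10^-4) / (9.11×10^-31) = 7.41×10^4 m/s.
K = ½mv² = 0.5·(9.11×10^-31)·(7.41×10^4)² = 2.50×10^-21 J = 0.0156 eV.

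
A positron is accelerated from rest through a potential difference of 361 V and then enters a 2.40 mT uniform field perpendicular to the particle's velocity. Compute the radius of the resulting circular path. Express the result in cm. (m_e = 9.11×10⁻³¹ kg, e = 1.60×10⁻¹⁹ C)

The kinetic energy gained is K = qV = (1×1.60×10^-19)(361) = 5.78×10^-17 J.
v = √(2K/m) = 1.13×10^7 m/s.
r = mv/(qB) = (9.11×10^-31)(1.13×10^7) / [(1×1.60×10^-19)(2.40×10^-3)] = 0.0267 m.

r ≈ 2.67 cm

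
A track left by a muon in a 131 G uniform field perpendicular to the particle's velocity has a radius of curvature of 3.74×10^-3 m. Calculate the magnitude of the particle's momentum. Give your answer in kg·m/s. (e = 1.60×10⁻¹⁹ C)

p ≈ 7.84×10^-24 kg·m/s

Since qvB = mv²/r, the momentum p = mv = qBr.
p = (1×1.60×10^-19)(0.0131)(3.74×10^-3) = 7.84×10^-24 kg·m/s.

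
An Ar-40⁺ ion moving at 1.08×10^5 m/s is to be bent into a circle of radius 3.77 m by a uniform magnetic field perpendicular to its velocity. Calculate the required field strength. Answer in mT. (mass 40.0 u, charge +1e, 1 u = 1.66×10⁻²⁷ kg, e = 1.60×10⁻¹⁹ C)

B ≈ 11.9 mT

qvB = mv²/r gives B = mv/(qr).
B = (6.64×10^-26)(1.08×10^5) / [(1×1.60×10^-19)(3.77)] = 0.0119 T.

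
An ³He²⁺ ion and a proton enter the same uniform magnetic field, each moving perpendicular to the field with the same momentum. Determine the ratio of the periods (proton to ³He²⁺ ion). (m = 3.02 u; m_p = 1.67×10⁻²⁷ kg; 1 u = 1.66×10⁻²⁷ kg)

ratio ≈ 0.666

T = 2πm/(qB) is independent of speed, so T₂/T₁ = (m₂/q₂)/(m₁/q₁).
T_{proton}/T_{³He²⁺ ion} = (1.67×10^-27/1e) / (5.01×10^-27/2e) = 0.666.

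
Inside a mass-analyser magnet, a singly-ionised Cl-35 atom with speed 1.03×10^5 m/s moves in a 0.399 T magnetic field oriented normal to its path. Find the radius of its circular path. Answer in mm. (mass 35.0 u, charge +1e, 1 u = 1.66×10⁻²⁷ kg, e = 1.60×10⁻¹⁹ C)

r ≈ 93.7 mm

The magnetic force provides the centripetal force: qvB = mv²/r, so r = mv/(qB).
r = (5.81×10^-26 kg)(1.03×10^5 m/s) / [(1×1.60×10^-19 C)(0.399 T)] = 0.0937 m.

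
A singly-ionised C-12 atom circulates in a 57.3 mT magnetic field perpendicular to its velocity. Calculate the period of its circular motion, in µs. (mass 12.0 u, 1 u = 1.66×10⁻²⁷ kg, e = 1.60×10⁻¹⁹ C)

The cyclotron period is independent of speed: T = 2πm/(qB).
T = 2π(1.99×10^-26) / [(1×1.60×10^-19)(0.0573)] = 1.37×10^-5 s.

T ≈ 13.7 µs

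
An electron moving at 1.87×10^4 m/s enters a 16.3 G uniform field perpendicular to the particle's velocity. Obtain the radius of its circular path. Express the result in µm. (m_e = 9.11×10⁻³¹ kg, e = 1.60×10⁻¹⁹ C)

r ≈ 65.3 µm

The magnetic force provides the centripetal force: qvB = mv²/r, so r = mv/(qB).
r = (9.11×10^-31 kg)(1.87×10^4 m/s) / [(1×1.60×10^-19 C)(1.63×10^-3 T)] = 6.53×10^-5 m.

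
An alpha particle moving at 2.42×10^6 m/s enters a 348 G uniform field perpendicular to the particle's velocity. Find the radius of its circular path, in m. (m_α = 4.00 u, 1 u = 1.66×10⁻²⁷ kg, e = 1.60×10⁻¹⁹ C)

The magnetic force provides the centripetal force: qvB = mv²/r, so r = mv/(qB).
r = (6.64×10^-27 kg)(2.42×10^6 m/s) / [(2×1.60×10^-19 C)(0.0348 T)] = 1.44 m.

r ≈ 1.44 m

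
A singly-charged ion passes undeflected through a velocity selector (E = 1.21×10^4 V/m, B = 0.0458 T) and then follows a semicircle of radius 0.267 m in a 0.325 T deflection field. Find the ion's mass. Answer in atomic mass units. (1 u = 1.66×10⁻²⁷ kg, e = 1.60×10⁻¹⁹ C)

v = E/B₁ = 2.64×10^5 m/s.
From r = mv/(qB₂), m = qB₂r/v = (1×1.60×10^-19)(0.325)(0.267) / (2.64×10^5) = 5.26×10^-26 kg.
In atomic mass units: m = 5.26×10^-26 / 1.66×10^-27 = 31.7 u.

m ≈ 31.7 u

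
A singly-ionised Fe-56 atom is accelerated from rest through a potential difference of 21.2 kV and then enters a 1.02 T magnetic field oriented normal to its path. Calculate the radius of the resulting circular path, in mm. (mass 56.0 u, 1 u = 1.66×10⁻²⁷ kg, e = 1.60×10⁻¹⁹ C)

The kinetic energy gained is K = qV = (1×1.60×10^-19)(2.12×10^4) = 3.39×10^-15 J.
v = √(2K/m) = 2.70×10^5 m/s.
r = mv/(qB) = (9.30×10^-26)(2.70×10^5) / [(1×1.60×10^-19)(1.02)] = 0.154 m.

r ≈ 154 mm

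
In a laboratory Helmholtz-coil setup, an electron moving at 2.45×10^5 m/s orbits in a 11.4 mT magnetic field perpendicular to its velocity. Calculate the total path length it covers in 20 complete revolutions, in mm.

r = mv/(qB) = 1.22×10^-4 m, so one revolution covers 2πr = 7.69×10^-4 m.
In 20 revolutions: L = 20·2πr = 0.0154 m.

L ≈ 15.4 mm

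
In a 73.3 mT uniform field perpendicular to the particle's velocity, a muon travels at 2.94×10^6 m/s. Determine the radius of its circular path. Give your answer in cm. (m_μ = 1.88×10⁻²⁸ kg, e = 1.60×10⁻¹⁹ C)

The magnetic force provides the centripetal force: qvB = mv²/r, so r = mv/(qB).
r = (1.88×10^-28 kg)(2.94×10^6 m/s) / [(1×1.60×10^-19 C)(0.0733 T)] = 0.0471 m.

r ≈ 4.71 cm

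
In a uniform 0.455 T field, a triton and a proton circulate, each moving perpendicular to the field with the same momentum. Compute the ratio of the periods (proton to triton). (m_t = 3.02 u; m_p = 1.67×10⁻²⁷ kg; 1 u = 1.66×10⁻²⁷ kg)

ratio ≈ 0.333

T = 2πm/(qB) is independent of speed, so T₂/T₁ = (m₂/q₂)/(m₁/q₁).
T_{proton}/T_{triton} = (1.67×10^-27/1e) / (5.01×10^-27/1e) = 0.333.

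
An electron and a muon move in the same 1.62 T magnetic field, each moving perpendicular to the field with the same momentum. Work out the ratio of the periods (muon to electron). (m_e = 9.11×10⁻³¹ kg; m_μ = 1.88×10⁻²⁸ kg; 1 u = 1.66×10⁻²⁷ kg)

T = 2πm/(qB) is independent of speed, so T₂/T₁ = (m₂/q₂)/(m₁/q₁).
T_{muon}/T_{electron} = (1.88×10^-28/1e) / (9.11×10^-31/1e) = 206.

ratio ≈ 206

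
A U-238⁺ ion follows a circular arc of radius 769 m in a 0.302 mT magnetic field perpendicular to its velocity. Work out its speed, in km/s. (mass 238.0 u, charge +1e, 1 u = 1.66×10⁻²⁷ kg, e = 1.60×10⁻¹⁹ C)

v ≈ 94.1 km/s

From qvB = mv²/r, v = qBr/m.
v = (1×1.60×10^-19)(3.02×10^-4)(769) / (3.95×10^-25) = 9.41×10^4 m/s.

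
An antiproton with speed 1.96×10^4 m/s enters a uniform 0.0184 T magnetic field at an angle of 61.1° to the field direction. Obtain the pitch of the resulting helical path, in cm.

The velocity component along B is v∥ = v cos61.1° = 9470 m/s.
The cyclotron period T = 2πm/(qB) = 3.56×10^-6 s is set by m, q, B alone.
Pitch = v∥·T = (9470)(3.56×10^-6) = 0.0338 m.

pitch ≈ 3.38 cm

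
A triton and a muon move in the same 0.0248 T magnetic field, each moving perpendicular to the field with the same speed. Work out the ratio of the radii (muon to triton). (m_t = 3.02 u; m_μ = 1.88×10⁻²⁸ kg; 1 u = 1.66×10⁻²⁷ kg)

ratio ≈ 0.0375

r = mv/(qB) ⇒ at equal v, r ∝ m/q.
r_{muon}/r_{triton} = 0.0375.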